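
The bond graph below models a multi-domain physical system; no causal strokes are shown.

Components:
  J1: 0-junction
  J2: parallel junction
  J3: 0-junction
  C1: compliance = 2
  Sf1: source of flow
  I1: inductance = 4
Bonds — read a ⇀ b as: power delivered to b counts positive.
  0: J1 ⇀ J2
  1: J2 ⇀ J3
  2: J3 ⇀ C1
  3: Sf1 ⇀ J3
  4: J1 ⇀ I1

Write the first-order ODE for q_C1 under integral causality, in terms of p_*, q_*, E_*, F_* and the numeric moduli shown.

β3 stroke at Sf1  (source Sf1 imposes f)
β2 stroke at J3  (C1: C, integral causality)
β1 stroke at J2  (0-jn J3 has e-setter on 2)
β0 stroke at J1  (J2 effort already set via bond 1)
β4 stroke at I1  (common-e at J1 fixed by 0)

dq_C1/dt = F_Sf1 - p_I1/4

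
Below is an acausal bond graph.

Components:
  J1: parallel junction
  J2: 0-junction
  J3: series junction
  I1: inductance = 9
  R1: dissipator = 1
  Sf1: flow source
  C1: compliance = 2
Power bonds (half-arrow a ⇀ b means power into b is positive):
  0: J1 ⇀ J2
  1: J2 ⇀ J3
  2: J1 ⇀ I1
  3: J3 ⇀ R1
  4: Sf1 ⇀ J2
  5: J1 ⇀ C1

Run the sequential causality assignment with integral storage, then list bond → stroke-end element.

β0 |J2
β1 |J3
β2 |I1
β3 |R1
β4 |Sf1
β5 |J1

b4 →Sf1  (Sf1: flow source, stroke at near end)
b2 →I1  (I1: I, integral causality)
b5 →J1  (C1 integral (e out))
b0 →J2  (0-jn J1 has e-setter on 5)
b1 →J3  (common-e at J2 fixed by 0)
b3 →R1  (closing 1-jn rule on J3)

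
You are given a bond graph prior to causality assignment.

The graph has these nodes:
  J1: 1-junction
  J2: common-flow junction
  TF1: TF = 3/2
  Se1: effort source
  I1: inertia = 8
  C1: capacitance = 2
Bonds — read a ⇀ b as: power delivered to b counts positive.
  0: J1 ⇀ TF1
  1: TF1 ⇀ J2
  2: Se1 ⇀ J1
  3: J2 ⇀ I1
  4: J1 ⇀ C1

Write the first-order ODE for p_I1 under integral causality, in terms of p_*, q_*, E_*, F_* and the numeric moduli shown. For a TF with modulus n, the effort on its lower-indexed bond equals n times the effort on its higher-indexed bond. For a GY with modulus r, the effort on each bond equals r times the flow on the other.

dp_I1/dt = 2*E_Se1/3 - q_C1/3

β2 stroke at J1  (source Se1 imposes e)
β3 stroke at I1  (I1 outputs flow p/I1)
β1 stroke at J2  (J2 flow already set via bond 3)
β0 stroke at TF1  (through TF1, causality passes straight; one stroke at TF1)
β4 stroke at J1  (1-jn J1 has f-setter on 0)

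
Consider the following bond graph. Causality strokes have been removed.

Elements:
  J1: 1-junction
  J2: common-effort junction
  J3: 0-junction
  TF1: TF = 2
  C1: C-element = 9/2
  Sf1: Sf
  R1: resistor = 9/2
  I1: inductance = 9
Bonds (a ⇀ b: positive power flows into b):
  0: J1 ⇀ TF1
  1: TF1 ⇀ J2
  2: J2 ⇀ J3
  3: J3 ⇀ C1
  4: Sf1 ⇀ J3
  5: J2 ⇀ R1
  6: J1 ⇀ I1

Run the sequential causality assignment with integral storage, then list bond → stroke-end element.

bond 4 |Sf1  (Sf1: flow source, stroke at near end)
bond 3 |J3  (C1 integral (e out))
bond 2 |J2  (common-e at J3 fixed by 3)
bond 1 |TF1  (0-jn J2 has e-setter on 2)
bond 5 |R1  (J2: bond 2 brought effort, rest push out)
bond 0 |J1  (through TF1, causality passes straight; one stroke at TF1)
bond 6 |I1  (only one flow-in slot at J1)

β0 →J1
β1 →TF1
β2 →J2
β3 →J3
β4 →Sf1
β5 →R1
β6 →I1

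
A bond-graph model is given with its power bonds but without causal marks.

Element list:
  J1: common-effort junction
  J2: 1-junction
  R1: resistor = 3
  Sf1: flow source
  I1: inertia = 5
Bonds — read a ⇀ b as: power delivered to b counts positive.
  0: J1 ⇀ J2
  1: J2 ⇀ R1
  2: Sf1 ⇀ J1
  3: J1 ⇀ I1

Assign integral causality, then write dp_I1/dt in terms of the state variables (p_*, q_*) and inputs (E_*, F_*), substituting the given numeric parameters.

dp_I1/dt = 3*F_Sf1 - 3*p_I1/5

bond 2 |Sf1  (Sf1: flow source, stroke at near end)
bond 3 |I1  (I1 outputs flow p/I1)
bond 0 |J1  (only one effort-in slot at J1)
bond 1 |J2  (common-f at J2 fixed by 0)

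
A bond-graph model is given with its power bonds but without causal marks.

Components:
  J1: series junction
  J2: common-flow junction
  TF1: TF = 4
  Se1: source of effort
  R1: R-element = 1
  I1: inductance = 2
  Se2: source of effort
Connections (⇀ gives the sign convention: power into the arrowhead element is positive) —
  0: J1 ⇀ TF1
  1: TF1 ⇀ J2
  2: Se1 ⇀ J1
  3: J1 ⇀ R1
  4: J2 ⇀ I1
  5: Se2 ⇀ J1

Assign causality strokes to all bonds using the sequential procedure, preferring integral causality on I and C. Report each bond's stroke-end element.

β2 |J1  (source Se1 imposes e)
β5 |J1  (source Se2 imposes e)
β4 |I1  (I1 integral (f out))
β1 |J2  (common-f at J2 fixed by 4)
β0 |TF1  (TF1: transformer flips bond 1)
β3 |J1  (1-jn J1 has f-setter on 0)

#0 stroke→TF1
#1 stroke→J2
#2 stroke→J1
#3 stroke→J1
#4 stroke→I1
#5 stroke→J1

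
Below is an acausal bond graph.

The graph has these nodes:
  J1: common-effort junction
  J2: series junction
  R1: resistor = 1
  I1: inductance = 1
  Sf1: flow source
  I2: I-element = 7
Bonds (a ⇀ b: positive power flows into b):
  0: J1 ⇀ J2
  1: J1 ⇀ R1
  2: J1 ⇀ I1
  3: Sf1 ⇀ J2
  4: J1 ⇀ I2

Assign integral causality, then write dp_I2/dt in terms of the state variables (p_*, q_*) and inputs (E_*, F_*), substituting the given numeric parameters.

dp_I2/dt = -F_Sf1 - p_I1 - p_I2/7

bond 3 stroke at Sf1  (Sf1: flow source, stroke at near end)
bond 0 stroke at J2  (common-f at J2 fixed by 3)
bond 2 stroke at I1  (prefer integral on I1)
bond 4 stroke at I2  (I2 outputs flow p/I2)
bond 1 stroke at J1  (closing 0-jn rule on J1)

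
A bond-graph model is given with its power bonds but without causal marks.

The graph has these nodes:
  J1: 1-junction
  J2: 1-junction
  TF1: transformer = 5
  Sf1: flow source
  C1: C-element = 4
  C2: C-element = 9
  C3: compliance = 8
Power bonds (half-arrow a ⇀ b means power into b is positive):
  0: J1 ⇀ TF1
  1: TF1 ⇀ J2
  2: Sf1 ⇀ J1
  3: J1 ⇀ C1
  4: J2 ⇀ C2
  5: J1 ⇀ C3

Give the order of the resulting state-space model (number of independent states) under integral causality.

3  (C1, C2, C3 all integral)

b2 →Sf1  (Sf1: flow source, stroke at near end)
b0 →J1  (J1: bond 2 brought flow, rest push out)
b3 →J1  (common-f at J1 fixed by 2)
b5 →J1  (common-f at J1 fixed by 2)
b1 →TF1  (TF TF1: opposite of bond 0)
b4 →J2  (common-f at J2 fixed by 1)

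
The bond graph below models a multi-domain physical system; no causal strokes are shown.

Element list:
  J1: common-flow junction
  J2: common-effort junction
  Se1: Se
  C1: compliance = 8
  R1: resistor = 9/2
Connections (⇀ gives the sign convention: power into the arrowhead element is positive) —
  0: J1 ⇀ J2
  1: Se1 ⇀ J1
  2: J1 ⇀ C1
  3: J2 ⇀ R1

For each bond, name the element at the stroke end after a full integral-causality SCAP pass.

β0 |J2
β1 |J1
β2 |J1
β3 |R1

bond 1 →J1  (Se1 (Se) sets effort on bond)
bond 2 →J1  (prefer integral on C1)
bond 0 →J2  (only one flow-in slot at J1)
bond 3 →R1  (0-jn J2 has e-setter on 0)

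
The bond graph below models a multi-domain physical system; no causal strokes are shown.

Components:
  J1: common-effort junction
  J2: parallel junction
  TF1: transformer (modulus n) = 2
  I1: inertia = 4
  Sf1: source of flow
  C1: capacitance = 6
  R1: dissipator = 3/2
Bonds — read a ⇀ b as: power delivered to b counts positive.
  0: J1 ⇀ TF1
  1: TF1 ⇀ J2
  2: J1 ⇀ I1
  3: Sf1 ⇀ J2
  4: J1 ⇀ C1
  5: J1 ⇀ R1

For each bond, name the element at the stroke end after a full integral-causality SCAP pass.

#3 stroke→Sf1  (Sf1: flow source, stroke at near end)
#1 stroke→J2  (J2 needs exactly one e-in)
#0 stroke→TF1  (through TF1, causality passes straight; one stroke at TF1)
#2 stroke→I1  (I1 integral (f out))
#4 stroke→J1  (prefer integral on C1)
#5 stroke→R1  (J1: bond 4 brought effort, rest push out)

#0 |TF1
#1 |J2
#2 |I1
#3 |Sf1
#4 |J1
#5 |R1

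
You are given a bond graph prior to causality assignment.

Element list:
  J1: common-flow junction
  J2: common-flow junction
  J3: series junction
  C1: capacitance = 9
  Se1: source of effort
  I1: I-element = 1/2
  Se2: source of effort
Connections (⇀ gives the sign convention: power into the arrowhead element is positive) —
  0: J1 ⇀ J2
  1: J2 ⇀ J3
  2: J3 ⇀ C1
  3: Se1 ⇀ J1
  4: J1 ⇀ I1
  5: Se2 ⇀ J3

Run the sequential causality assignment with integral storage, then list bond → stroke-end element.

β0 |J1
β1 |J2
β2 |J3
β3 |J1
β4 |I1
β5 |J3

#3 |J1  (Se1 (Se) sets effort on bond)
#5 |J3  (Se2 fixes effort; stroke away)
#2 |J3  (C1 integral (e out))
#1 |J2  (J3: last free bond brings flow in)
#0 |J1  (closing 1-jn rule on J2)
#4 |I1  (only one flow-in slot at J1)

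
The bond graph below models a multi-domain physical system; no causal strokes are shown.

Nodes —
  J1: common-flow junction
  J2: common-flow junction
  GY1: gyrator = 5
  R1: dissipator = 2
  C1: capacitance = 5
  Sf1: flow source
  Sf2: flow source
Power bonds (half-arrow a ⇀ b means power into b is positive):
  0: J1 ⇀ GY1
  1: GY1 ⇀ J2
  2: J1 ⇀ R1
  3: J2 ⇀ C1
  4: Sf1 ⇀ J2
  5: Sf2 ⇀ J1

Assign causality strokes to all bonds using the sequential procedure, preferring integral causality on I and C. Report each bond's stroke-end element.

β4 |Sf1  (Sf1: flow source, stroke at near end)
β5 |Sf2  (Sf2 fixes flow; stroke at Sf2)
β0 |J1  (common-f at J1 fixed by 5)
β2 |J1  (J1 flow already set via bond 5)
β1 |J2  (common-f at J2 fixed by 4)
β3 |J2  (common-f at J2 fixed by 4)

b0 stroke→J1
b1 stroke→J2
b2 stroke→J1
b3 stroke→J2
b4 stroke→Sf1
b5 stroke→Sf2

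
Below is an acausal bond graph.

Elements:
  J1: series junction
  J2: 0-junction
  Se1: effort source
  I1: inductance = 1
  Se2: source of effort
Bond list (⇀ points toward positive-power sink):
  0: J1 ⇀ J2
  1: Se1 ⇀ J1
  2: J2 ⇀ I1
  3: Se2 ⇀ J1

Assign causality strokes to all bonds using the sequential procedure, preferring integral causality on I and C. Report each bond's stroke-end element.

β0 →J2
β1 →J1
β2 →I1
β3 →J1

b1 |J1  (Se1 (Se) sets effort on bond)
b3 |J1  (Se2: effort source, stroke at far end)
b0 |J2  (closing 1-jn rule on J1)
b2 |I1  (common-e at J2 fixed by 0)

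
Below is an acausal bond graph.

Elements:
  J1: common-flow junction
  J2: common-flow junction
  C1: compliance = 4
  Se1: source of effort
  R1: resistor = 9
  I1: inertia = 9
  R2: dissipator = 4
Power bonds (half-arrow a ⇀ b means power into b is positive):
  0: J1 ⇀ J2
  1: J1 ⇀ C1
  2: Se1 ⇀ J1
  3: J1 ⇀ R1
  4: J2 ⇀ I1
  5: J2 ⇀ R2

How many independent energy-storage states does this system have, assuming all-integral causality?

β2 →J1  (source Se1 imposes e)
β1 →J1  (prefer integral on C1)
β4 →I1  (I1 integral (f out))
β0 →J2  (common-f at J2 fixed by 4)
β5 →J2  (1-jn J2 has f-setter on 4)
β3 →J1  (J1: bond 0 brought flow, rest push out)

2  (C1, I1 all integral)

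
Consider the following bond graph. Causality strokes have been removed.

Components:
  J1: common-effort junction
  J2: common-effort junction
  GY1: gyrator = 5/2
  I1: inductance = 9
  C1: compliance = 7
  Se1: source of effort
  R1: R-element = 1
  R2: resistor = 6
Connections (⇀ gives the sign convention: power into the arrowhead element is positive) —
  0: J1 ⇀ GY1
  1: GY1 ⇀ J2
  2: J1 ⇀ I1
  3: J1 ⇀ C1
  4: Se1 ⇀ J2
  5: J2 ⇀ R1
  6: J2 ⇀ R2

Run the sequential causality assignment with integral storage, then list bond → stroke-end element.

β4 |J2  (source Se1 imposes e)
β1 |GY1  (J2: bond 4 brought effort, rest push out)
β5 |R1  (J2: bond 4 brought effort, rest push out)
β6 |R2  (common-e at J2 fixed by 4)
β0 |GY1  (GY1 both-in/both-out from 1)
β2 |I1  (I1 outputs flow p/I1)
β3 |J1  (J1 needs exactly one e-in)

b0 →GY1
b1 →GY1
b2 →I1
b3 →J1
b4 →J2
b5 →R1
b6 →R2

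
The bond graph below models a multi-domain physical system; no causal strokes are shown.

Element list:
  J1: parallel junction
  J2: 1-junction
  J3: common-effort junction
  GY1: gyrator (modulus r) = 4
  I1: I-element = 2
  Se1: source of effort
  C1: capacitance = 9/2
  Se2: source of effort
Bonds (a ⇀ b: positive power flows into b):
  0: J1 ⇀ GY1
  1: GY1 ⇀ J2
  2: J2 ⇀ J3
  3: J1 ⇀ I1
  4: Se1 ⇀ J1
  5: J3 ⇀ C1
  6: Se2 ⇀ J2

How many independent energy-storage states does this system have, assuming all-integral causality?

2  (C1, I1 all integral)

b4 →J1  (Se1: effort source, stroke at far end)
b6 →J2  (Se2 fixes effort; stroke away)
b0 →GY1  (J1 effort already set via bond 4)
b3 →I1  (0-jn J1 has e-setter on 4)
b1 →GY1  (GY1 both-in/both-out from 0)
b2 →J2  (common-f at J2 fixed by 1)
b5 →J3  (closing 0-jn rule on J3)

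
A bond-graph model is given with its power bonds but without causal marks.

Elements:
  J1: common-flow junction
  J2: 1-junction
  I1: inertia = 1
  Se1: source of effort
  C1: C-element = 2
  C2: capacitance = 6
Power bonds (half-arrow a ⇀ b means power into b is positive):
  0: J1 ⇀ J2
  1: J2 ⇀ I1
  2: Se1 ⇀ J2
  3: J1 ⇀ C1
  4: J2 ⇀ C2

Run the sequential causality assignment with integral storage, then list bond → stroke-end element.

b2 stroke→J2  (Se1 fixes effort; stroke away)
b1 stroke→I1  (I1 integral (f out))
b0 stroke→J2  (J2 flow already set via bond 1)
b4 stroke→J2  (1-jn J2 has f-setter on 1)
b3 stroke→J1  (J1 flow already set via bond 0)

b0 →J2
b1 →I1
b2 →J2
b3 →J1
b4 →J2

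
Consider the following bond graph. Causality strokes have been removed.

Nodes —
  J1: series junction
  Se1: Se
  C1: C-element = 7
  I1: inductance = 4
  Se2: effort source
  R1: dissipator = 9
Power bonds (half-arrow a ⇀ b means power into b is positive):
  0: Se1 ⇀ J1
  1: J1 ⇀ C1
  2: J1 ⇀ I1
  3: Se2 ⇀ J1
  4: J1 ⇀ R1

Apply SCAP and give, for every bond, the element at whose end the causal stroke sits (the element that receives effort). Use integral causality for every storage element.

bond 0 →J1  (Se1 fixes effort; stroke away)
bond 3 →J1  (Se2 fixes effort; stroke away)
bond 1 →J1  (C1: C, integral causality)
bond 2 →I1  (I1 outputs flow p/I1)
bond 4 →J1  (J1 flow already set via bond 2)

β0 →J1
β1 →J1
β2 →I1
β3 →J1
β4 →J1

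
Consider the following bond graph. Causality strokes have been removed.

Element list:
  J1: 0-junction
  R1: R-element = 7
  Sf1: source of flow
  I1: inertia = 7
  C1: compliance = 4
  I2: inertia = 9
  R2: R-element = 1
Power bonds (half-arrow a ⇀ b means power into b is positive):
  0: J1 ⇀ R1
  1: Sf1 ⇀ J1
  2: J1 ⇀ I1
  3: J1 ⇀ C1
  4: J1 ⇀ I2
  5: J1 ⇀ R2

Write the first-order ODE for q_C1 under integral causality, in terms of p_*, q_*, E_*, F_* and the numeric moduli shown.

b1 stroke at Sf1  (source Sf1 imposes f)
b2 stroke at I1  (I1 outputs flow p/I1)
b3 stroke at J1  (prefer integral on C1)
b0 stroke at R1  (common-e at J1 fixed by 3)
b4 stroke at I2  (J1: bond 3 brought effort, rest push out)
b5 stroke at R2  (J1: bond 3 brought effort, rest push out)

dq_C1/dt = F_Sf1 - p_I1/7 - p_I2/9 - 2*q_C1/7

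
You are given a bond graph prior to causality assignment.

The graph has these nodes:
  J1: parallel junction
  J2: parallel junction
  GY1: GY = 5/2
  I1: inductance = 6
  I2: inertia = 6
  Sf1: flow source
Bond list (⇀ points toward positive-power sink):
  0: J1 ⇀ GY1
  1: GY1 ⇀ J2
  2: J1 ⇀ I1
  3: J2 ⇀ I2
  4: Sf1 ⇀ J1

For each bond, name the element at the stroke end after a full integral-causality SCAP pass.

bond 0 →J1
bond 1 →J2
bond 2 →I1
bond 3 →I2
bond 4 →Sf1

bond 4 →Sf1  (Sf1 (Sf) sets flow on bond)
bond 2 →I1  (I1 integral (f out))
bond 0 →J1  (closing 0-jn rule on J1)
bond 1 →J2  (through GY1, causality inverts; strokes same side of GY1)
bond 3 →I2  (J2: bond 1 brought effort, rest push out)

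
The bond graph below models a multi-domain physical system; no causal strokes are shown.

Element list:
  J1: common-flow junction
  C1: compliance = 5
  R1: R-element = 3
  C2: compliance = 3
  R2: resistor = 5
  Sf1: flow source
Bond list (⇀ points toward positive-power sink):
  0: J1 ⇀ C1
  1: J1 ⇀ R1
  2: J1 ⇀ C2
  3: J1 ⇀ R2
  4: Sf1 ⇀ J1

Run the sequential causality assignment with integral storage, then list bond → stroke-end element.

b4 |Sf1  (Sf1 (Sf) sets flow on bond)
b0 |J1  (1-jn J1 has f-setter on 4)
b1 |J1  (J1 flow already set via bond 4)
b2 |J1  (J1 flow already set via bond 4)
b3 |J1  (common-f at J1 fixed by 4)

β0 →J1
β1 →J1
β2 →J1
β3 →J1
β4 →Sf1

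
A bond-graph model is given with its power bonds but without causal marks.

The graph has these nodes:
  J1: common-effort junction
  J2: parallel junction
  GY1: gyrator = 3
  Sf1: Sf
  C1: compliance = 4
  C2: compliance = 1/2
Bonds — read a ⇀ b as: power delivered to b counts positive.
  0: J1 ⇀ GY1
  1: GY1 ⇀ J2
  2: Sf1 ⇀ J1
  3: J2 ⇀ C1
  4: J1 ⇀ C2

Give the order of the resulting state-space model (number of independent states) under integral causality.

b2 stroke→Sf1  (Sf1 fixes flow; stroke at Sf1)
b3 stroke→J2  (C1 integral (e out))
b1 stroke→GY1  (common-e at J2 fixed by 3)
b0 stroke→GY1  (through GY1, causality inverts; strokes same side of GY1)
b4 stroke→J1  (J1: last free bond brings effort in)

2  (C1, C2 all integral)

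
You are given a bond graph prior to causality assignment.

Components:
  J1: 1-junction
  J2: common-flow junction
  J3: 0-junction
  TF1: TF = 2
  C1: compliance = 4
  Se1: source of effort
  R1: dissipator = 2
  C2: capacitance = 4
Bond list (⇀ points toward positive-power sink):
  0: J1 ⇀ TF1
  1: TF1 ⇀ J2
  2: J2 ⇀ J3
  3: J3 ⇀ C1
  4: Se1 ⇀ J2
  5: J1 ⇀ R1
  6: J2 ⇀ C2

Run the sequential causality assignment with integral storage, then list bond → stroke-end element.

β0 →J1
β1 →TF1
β2 →J2
β3 →J3
β4 →J2
β5 →R1
β6 →J2

#4 |J2  (Se1 (Se) sets effort on bond)
#3 |J3  (prefer integral on C1)
#2 |J2  (J3 effort already set via bond 3)
#6 |J2  (C2 outputs effort q/C2)
#1 |TF1  (closing 1-jn rule on J2)
#0 |J1  (through TF1, causality passes straight; one stroke at TF1)
#5 |R1  (only one flow-in slot at J1)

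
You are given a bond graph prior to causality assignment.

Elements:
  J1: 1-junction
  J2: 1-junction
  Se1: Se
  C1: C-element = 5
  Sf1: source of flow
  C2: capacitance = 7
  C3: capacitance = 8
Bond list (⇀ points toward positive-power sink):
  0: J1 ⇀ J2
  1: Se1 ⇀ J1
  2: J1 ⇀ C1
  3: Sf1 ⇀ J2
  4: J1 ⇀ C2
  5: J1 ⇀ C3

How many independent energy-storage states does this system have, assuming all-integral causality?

β1 →J1  (Se1 fixes effort; stroke away)
β3 →Sf1  (Sf1: flow source, stroke at near end)
β0 →J2  (J2: bond 3 brought flow, rest push out)
β2 →J1  (common-f at J1 fixed by 0)
β4 →J1  (J1: bond 0 brought flow, rest push out)
β5 →J1  (J1: bond 0 brought flow, rest push out)

3  (C1, C2, C3 all integral)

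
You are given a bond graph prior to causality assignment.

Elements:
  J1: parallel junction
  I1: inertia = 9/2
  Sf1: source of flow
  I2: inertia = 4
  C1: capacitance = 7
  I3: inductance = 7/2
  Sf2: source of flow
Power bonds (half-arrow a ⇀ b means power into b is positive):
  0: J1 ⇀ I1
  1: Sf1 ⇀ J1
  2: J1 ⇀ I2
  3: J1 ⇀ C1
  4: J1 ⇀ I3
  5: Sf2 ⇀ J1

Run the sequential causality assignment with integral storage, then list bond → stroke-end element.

b0 stroke at I1
b1 stroke at Sf1
b2 stroke at I2
b3 stroke at J1
b4 stroke at I3
b5 stroke at Sf2

β1 |Sf1  (Sf1 fixes flow; stroke at Sf1)
β5 |Sf2  (Sf2 fixes flow; stroke at Sf2)
β0 |I1  (I1 integral (f out))
β2 |I2  (prefer integral on I2)
β3 |J1  (prefer integral on C1)
β4 |I3  (0-jn J1 has e-setter on 3)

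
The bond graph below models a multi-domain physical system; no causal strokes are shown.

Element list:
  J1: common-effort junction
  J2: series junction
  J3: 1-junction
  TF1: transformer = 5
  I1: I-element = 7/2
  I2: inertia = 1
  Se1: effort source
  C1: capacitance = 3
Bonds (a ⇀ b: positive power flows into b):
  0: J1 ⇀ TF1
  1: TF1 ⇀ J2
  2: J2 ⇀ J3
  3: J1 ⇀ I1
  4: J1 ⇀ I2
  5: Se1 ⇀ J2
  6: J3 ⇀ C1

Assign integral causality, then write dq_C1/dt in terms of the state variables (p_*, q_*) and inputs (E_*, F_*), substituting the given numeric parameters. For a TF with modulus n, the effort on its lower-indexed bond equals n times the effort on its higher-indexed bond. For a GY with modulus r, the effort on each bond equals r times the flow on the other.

dq_C1/dt = -10*p_I1/7 - 5*p_I2

b5 stroke at J2  (source Se1 imposes e)
b3 stroke at I1  (prefer integral on I1)
b4 stroke at I2  (I2: I, integral causality)
b0 stroke at J1  (J1: last free bond brings effort in)
b1 stroke at TF1  (TF TF1: opposite of bond 0)
b2 stroke at J2  (J2 flow already set via bond 1)
b6 stroke at J3  (J3 flow already set via bond 2)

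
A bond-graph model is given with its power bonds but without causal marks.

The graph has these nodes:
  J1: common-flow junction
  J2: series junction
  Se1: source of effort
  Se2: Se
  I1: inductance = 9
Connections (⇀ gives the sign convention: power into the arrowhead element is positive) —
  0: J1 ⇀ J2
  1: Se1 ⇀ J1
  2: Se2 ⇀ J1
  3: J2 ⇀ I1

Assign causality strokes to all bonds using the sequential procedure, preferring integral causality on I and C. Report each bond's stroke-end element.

b0 stroke→J2
b1 stroke→J1
b2 stroke→J1
b3 stroke→I1

bond 1 stroke→J1  (source Se1 imposes e)
bond 2 stroke→J1  (Se2 fixes effort; stroke away)
bond 0 stroke→J2  (J1 needs exactly one f-in)
bond 3 stroke→I1  (closing 1-jn rule on J2)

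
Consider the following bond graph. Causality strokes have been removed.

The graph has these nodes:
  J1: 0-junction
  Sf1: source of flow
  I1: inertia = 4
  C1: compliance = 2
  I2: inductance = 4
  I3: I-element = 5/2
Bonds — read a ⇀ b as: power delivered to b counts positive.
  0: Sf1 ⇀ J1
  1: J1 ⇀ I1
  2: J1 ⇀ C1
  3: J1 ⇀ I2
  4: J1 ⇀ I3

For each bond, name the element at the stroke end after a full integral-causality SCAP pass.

#0 |Sf1
#1 |I1
#2 |J1
#3 |I2
#4 |I3

β0 |Sf1  (source Sf1 imposes f)
β1 |I1  (I1 outputs flow p/I1)
β2 |J1  (C1: C, integral causality)
β3 |I2  (common-e at J1 fixed by 2)
β4 |I3  (0-jn J1 has e-setter on 2)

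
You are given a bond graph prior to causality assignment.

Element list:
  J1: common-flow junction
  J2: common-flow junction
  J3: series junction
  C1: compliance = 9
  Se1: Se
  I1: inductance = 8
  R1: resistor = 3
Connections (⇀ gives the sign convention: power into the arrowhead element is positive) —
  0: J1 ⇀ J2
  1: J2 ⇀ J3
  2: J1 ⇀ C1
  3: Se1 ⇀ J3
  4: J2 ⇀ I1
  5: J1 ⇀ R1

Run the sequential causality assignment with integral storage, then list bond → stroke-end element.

β3 |J3  (source Se1 imposes e)
β1 |J2  (closing 1-jn rule on J3)
β2 |J1  (C1: C, integral causality)
β4 |I1  (I1: I, integral causality)
β0 |J2  (common-f at J2 fixed by 4)
β5 |J1  (common-f at J1 fixed by 0)

β0 →J2
β1 →J2
β2 →J1
β3 →J3
β4 →I1
β5 →J1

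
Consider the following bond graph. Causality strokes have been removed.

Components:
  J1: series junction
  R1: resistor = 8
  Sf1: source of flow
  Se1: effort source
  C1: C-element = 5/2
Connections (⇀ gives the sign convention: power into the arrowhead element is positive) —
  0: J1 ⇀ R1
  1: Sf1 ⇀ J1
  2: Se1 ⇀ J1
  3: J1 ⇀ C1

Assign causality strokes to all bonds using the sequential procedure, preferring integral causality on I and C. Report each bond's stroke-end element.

bond 0 →J1
bond 1 →Sf1
bond 2 →J1
bond 3 →J1

bond 1 →Sf1  (source Sf1 imposes f)
bond 2 →J1  (Se1 (Se) sets effort on bond)
bond 0 →J1  (J1 flow already set via bond 1)
bond 3 →J1  (common-f at J1 fixed by 1)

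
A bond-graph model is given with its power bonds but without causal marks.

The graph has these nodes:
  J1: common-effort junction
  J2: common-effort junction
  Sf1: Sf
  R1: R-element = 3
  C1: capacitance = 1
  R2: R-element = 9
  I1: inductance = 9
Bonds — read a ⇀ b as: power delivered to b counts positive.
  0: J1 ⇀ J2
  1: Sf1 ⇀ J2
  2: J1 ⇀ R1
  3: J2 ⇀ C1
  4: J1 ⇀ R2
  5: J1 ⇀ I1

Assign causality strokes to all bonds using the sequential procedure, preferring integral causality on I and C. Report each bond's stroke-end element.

bond 0 stroke→J1
bond 1 stroke→Sf1
bond 2 stroke→R1
bond 3 stroke→J2
bond 4 stroke→R2
bond 5 stroke→I1

#1 →Sf1  (Sf1 (Sf) sets flow on bond)
#3 →J2  (C1 outputs effort q/C1)
#0 →J1  (J2 effort already set via bond 3)
#2 →R1  (0-jn J1 has e-setter on 0)
#4 →R2  (common-e at J1 fixed by 0)
#5 →I1  (J1: bond 0 brought effort, rest push out)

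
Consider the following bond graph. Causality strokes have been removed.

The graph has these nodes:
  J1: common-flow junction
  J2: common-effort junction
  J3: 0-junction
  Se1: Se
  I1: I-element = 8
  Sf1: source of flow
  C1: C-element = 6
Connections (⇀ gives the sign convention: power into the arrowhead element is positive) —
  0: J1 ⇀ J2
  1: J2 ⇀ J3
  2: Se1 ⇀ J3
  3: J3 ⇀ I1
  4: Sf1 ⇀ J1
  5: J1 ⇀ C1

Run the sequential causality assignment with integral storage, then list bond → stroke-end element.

bond 0 stroke at J1
bond 1 stroke at J2
bond 2 stroke at J3
bond 3 stroke at I1
bond 4 stroke at Sf1
bond 5 stroke at J1

bond 2 →J3  (source Se1 imposes e)
bond 4 →Sf1  (Sf1: flow source, stroke at near end)
bond 0 →J1  (J1 flow already set via bond 4)
bond 5 →J1  (J1 flow already set via bond 4)
bond 1 →J2  (closing 0-jn rule on J2)
bond 3 →I1  (common-e at J3 fixed by 2)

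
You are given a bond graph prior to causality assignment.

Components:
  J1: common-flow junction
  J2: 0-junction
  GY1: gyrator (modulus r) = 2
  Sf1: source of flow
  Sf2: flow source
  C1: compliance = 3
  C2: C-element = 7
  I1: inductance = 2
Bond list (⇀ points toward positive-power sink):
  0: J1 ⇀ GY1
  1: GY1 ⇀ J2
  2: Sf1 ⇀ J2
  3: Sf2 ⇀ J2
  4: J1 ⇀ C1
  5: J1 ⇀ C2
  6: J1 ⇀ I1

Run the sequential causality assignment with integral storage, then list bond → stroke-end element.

#0 |J1
#1 |J2
#2 |Sf1
#3 |Sf2
#4 |J1
#5 |J1
#6 |I1

#2 stroke→Sf1  (source Sf1 imposes f)
#3 stroke→Sf2  (Sf2 (Sf) sets flow on bond)
#1 stroke→J2  (J2: last free bond brings effort in)
#0 stroke→J1  (through GY1, causality inverts; strokes same side of GY1)
#4 stroke→J1  (prefer integral on C1)
#5 stroke→J1  (C2 integral (e out))
#6 stroke→I1  (closing 1-jn rule on J1)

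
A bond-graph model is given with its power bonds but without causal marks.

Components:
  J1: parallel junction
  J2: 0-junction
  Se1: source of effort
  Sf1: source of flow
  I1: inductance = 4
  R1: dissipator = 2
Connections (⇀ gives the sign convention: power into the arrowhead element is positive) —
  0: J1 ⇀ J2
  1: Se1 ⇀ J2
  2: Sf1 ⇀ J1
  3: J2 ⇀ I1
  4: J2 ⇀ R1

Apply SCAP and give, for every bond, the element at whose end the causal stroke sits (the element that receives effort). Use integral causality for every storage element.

b1 |J2  (Se1 (Se) sets effort on bond)
b2 |Sf1  (Sf1: flow source, stroke at near end)
b0 |J1  (J1 needs exactly one e-in)
b3 |I1  (common-e at J2 fixed by 1)
b4 |R1  (J2: bond 1 brought effort, rest push out)

β0 |J1
β1 |J2
β2 |Sf1
β3 |I1
β4 |R1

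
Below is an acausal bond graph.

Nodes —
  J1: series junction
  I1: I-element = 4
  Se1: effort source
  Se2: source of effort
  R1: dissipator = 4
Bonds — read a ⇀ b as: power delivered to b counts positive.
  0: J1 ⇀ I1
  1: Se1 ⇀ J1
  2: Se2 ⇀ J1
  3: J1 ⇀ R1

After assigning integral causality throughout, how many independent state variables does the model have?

1  (I1 all integral)

β1 stroke at J1  (source Se1 imposes e)
β2 stroke at J1  (Se2: effort source, stroke at far end)
β0 stroke at I1  (I1 outputs flow p/I1)
β3 stroke at J1  (1-jn J1 has f-setter on 0)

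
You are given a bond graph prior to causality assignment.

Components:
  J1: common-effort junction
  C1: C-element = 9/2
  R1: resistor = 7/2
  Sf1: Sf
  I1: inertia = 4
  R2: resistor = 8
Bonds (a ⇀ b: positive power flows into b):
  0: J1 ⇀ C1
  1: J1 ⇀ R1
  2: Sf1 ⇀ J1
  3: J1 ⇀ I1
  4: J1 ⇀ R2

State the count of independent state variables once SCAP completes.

2  (C1, I1 all integral)

bond 2 |Sf1  (Sf1 (Sf) sets flow on bond)
bond 0 |J1  (prefer integral on C1)
bond 1 |R1  (J1 effort already set via bond 0)
bond 3 |I1  (0-jn J1 has e-setter on 0)
bond 4 |R2  (0-jn J1 has e-setter on 0)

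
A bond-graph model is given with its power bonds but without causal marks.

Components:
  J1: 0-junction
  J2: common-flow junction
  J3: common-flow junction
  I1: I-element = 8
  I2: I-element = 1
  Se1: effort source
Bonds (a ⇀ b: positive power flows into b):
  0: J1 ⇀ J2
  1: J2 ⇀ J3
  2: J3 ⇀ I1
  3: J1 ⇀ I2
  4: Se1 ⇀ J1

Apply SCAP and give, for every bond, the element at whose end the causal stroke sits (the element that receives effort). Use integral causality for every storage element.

β0 →J2
β1 →J3
β2 →I1
β3 →I2
β4 →J1

#4 |J1  (Se1: effort source, stroke at far end)
#0 |J2  (0-jn J1 has e-setter on 4)
#3 |I2  (J1: bond 4 brought effort, rest push out)
#1 |J3  (J2: last free bond brings flow in)
#2 |I1  (J3 needs exactly one f-in)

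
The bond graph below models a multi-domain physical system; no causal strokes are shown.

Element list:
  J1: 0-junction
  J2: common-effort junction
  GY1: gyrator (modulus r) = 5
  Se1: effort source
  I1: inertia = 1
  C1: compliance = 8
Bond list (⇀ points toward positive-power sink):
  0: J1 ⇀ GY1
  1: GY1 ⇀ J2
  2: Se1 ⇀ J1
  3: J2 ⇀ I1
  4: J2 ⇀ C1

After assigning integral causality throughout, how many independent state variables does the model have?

2  (C1, I1 all integral)

β2 stroke→J1  (source Se1 imposes e)
β0 stroke→GY1  (J1: bond 2 brought effort, rest push out)
β1 stroke→GY1  (GY1: gyrator matches bond 0)
β3 stroke→I1  (I1 integral (f out))
β4 stroke→J2  (closing 0-jn rule on J2)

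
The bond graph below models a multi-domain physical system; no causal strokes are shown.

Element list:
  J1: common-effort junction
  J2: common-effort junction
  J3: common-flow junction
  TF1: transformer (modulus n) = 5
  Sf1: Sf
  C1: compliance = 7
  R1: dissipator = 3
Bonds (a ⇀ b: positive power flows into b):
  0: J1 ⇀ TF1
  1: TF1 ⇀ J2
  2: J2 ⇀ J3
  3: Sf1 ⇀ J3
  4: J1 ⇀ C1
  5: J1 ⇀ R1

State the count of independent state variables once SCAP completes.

1  (C1 all integral)

#3 |Sf1  (Sf1: flow source, stroke at near end)
#2 |J3  (1-jn J3 has f-setter on 3)
#1 |J2  (only one effort-in slot at J2)
#0 |TF1  (through TF1, causality passes straight; one stroke at TF1)
#4 |J1  (prefer integral on C1)
#5 |R1  (J1: bond 4 brought effort, rest push out)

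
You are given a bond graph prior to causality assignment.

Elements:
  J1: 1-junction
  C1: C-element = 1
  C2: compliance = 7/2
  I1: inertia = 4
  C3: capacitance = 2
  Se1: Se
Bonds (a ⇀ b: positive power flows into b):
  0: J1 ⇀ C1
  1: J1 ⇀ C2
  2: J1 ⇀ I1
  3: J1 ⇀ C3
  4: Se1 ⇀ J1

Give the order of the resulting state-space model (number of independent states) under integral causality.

β4 →J1  (Se1: effort source, stroke at far end)
β0 →J1  (C1: C, integral causality)
β1 →J1  (prefer integral on C2)
β2 →I1  (prefer integral on I1)
β3 →J1  (J1 flow already set via bond 2)

4  (C1, C2, C3, I1 all integral)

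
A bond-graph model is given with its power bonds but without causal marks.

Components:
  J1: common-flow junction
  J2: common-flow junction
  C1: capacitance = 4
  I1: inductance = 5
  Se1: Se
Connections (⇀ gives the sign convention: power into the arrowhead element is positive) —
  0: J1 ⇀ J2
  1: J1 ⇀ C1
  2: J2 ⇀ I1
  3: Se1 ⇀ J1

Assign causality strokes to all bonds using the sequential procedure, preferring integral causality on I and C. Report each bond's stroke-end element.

bond 0 stroke at J2
bond 1 stroke at J1
bond 2 stroke at I1
bond 3 stroke at J1

#3 stroke→J1  (Se1 (Se) sets effort on bond)
#1 stroke→J1  (C1 outputs effort q/C1)
#0 stroke→J2  (J1: last free bond brings flow in)
#2 stroke→I1  (only one flow-in slot at J2)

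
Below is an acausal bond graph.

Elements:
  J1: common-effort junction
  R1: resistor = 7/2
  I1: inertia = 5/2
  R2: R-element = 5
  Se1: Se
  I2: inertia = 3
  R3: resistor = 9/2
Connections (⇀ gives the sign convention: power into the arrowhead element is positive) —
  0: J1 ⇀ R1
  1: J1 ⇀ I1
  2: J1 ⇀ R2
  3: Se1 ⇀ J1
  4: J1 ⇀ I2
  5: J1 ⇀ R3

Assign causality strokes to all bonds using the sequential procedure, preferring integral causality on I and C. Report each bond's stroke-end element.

bond 3 stroke→J1  (Se1: effort source, stroke at far end)
bond 0 stroke→R1  (0-jn J1 has e-setter on 3)
bond 1 stroke→I1  (0-jn J1 has e-setter on 3)
bond 2 stroke→R2  (J1: bond 3 brought effort, rest push out)
bond 4 stroke→I2  (J1: bond 3 brought effort, rest push out)
bond 5 stroke→R3  (common-e at J1 fixed by 3)

β0 |R1
β1 |I1
β2 |R2
β3 |J1
β4 |I2
β5 |R3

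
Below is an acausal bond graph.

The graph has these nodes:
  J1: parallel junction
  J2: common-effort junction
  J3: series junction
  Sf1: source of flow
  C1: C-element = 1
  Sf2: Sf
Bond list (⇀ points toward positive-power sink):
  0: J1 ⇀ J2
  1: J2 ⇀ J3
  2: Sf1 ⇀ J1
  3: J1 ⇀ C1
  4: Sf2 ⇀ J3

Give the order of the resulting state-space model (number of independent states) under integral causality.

1  (C1 all integral)

β2 |Sf1  (source Sf1 imposes f)
β4 |Sf2  (Sf2 (Sf) sets flow on bond)
β1 |J3  (J3: bond 4 brought flow, rest push out)
β0 |J2  (J2: last free bond brings effort in)
β3 |J1  (J1: last free bond brings effort in)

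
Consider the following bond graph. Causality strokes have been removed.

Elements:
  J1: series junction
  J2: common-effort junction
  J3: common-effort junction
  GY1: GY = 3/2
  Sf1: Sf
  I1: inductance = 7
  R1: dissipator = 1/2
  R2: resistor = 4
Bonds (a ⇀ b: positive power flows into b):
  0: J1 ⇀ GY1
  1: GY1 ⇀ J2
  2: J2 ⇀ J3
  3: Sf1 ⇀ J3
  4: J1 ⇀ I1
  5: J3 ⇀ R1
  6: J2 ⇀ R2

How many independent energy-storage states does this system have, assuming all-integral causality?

1  (I1 all integral)

bond 3 stroke at Sf1  (Sf1: flow source, stroke at near end)
bond 4 stroke at I1  (I1 outputs flow p/I1)
bond 0 stroke at J1  (common-f at J1 fixed by 4)
bond 1 stroke at J2  (GY1 both-in/both-out from 0)
bond 2 stroke at J3  (J2: bond 1 brought effort, rest push out)
bond 6 stroke at R2  (common-e at J2 fixed by 1)
bond 5 stroke at R1  (J3: bond 2 brought effort, rest push out)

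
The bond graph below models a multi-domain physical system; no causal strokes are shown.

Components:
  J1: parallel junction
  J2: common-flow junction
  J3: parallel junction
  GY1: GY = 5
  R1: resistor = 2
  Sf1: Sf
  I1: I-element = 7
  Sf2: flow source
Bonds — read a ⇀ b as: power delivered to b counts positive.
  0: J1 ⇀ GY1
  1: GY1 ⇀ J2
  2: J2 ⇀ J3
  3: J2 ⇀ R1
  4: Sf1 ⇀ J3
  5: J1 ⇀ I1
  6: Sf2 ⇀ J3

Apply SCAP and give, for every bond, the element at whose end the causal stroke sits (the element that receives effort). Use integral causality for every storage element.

b4 |Sf1  (source Sf1 imposes f)
b6 |Sf2  (Sf2 fixes flow; stroke at Sf2)
b2 |J3  (only one effort-in slot at J3)
b1 |J2  (J2: bond 2 brought flow, rest push out)
b3 |J2  (1-jn J2 has f-setter on 2)
b0 |J1  (GY1 both-in/both-out from 1)
b5 |I1  (0-jn J1 has e-setter on 0)

#0 stroke at J1
#1 stroke at J2
#2 stroke at J3
#3 stroke at J2
#4 stroke at Sf1
#5 stroke at I1
#6 stroke at Sf2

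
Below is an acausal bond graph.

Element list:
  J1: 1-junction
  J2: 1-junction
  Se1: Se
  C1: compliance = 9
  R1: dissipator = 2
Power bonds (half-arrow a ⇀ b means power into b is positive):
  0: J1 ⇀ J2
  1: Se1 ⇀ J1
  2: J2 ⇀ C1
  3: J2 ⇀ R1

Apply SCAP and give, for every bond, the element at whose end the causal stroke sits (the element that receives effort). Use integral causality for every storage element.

b0 →J2
b1 →J1
b2 →J2
b3 →R1

β1 stroke at J1  (Se1 fixes effort; stroke away)
β0 stroke at J2  (only one flow-in slot at J1)
β2 stroke at J2  (prefer integral on C1)
β3 stroke at R1  (J2: last free bond brings flow in)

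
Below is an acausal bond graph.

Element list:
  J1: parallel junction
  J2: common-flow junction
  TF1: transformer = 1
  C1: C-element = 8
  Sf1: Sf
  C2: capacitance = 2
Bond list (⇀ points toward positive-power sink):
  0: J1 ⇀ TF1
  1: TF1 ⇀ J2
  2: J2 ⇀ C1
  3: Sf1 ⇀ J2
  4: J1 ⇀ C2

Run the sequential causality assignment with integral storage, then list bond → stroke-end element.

β0 →TF1
β1 →J2
β2 →J2
β3 →Sf1
β4 →J1

#3 stroke at Sf1  (source Sf1 imposes f)
#1 stroke at J2  (J2: bond 3 brought flow, rest push out)
#2 stroke at J2  (1-jn J2 has f-setter on 3)
#0 stroke at TF1  (through TF1, causality passes straight; one stroke at TF1)
#4 stroke at J1  (J1 needs exactly one e-in)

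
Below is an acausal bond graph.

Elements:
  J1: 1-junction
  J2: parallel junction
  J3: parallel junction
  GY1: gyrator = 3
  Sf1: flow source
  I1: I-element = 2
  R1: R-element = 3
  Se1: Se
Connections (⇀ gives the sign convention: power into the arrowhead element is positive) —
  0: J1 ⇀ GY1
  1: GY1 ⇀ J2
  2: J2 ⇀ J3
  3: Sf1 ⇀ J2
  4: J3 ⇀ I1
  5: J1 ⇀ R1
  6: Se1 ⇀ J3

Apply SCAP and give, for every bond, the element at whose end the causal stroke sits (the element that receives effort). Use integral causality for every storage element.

bond 3 →Sf1  (Sf1: flow source, stroke at near end)
bond 6 →J3  (Se1 (Se) sets effort on bond)
bond 2 →J2  (J3: bond 6 brought effort, rest push out)
bond 4 →I1  (J3: bond 6 brought effort, rest push out)
bond 1 →GY1  (0-jn J2 has e-setter on 2)
bond 0 →GY1  (through GY1, causality inverts; strokes same side of GY1)
bond 5 →J1  (common-f at J1 fixed by 0)

b0 stroke→GY1
b1 stroke→GY1
b2 stroke→J2
b3 stroke→Sf1
b4 stroke→I1
b5 stroke→J1
b6 stroke→J3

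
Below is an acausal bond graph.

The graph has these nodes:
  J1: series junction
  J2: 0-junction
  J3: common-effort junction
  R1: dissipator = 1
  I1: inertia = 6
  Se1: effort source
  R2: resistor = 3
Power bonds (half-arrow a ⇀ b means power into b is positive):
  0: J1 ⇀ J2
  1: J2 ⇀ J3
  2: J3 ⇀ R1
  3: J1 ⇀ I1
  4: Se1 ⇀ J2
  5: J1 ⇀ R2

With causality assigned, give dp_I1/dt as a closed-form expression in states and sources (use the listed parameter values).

b4 stroke at J2  (source Se1 imposes e)
b0 stroke at J1  (J2: bond 4 brought effort, rest push out)
b1 stroke at J3  (J2: bond 4 brought effort, rest push out)
b2 stroke at R1  (J3 effort already set via bond 1)
b3 stroke at I1  (I1 integral (f out))
b5 stroke at J1  (J1 flow already set via bond 3)

dp_I1/dt = -E_Se1 - p_I1/2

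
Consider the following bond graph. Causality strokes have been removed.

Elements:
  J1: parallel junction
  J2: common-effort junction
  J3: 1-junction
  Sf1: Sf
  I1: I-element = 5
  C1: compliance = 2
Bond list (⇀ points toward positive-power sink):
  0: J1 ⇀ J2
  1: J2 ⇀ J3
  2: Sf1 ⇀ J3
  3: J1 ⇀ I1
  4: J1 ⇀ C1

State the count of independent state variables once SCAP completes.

#2 |Sf1  (source Sf1 imposes f)
#1 |J3  (common-f at J3 fixed by 2)
#0 |J2  (closing 0-jn rule on J2)
#3 |I1  (I1 outputs flow p/I1)
#4 |J1  (J1 needs exactly one e-in)

2  (C1, I1 all integral)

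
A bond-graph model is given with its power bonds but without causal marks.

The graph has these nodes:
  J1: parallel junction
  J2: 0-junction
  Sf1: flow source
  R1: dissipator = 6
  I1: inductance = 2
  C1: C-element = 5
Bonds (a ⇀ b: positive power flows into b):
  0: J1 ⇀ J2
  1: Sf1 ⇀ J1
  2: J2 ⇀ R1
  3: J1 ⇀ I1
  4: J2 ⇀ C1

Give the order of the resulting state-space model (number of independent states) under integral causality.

2  (C1, I1 all integral)

#1 stroke at Sf1  (Sf1: flow source, stroke at near end)
#3 stroke at I1  (I1 outputs flow p/I1)
#0 stroke at J1  (closing 0-jn rule on J1)
#4 stroke at J2  (C1: C, integral causality)
#2 stroke at R1  (0-jn J2 has e-setter on 4)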